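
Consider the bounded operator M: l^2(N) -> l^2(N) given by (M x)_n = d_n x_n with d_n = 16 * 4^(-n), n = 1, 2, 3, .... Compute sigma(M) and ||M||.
sigma(M) = {16 * 4^(-n) : n ≥ 1} ∪ {0}; ||M|| = 4

A bounded diagonal operator on l^2 with diagonal entries d_n has spectrum equal to the closure of {d_n : n ≥ 1}: every d_n is an eigenvalue (with eigenvector e_n), so {d_n} ⊂ sigma(M); the spectrum is closed, so its closure is too; and for lambda not in the closure, (M - lambda I) has bounded inverse (the diagonal entries 1/(d_n - lambda) are bounded). For our sequence d_n = 16 * 4^(-n), n = 1, 2, 3, ...:
  - {d_n} = {16 * 4^(-n) : n ≥ 1}; the only limit point is 0
  - closure = {16 * 4^(-n) : n ≥ 1} ∪ {0}
For the norm: a diagonal operator has ||M|| = sup_n |d_n|. Here d_n = 16 * 4^(-n) is positive and decreasing, so sup_n |d_n| = d_1 = 16/4 = 4. So ||M|| = 4.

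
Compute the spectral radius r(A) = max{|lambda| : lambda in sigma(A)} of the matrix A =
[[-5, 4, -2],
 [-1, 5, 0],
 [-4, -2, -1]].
r(A) ≈ 6.239

The eigenvalues of A are the roots of its characteristic polynomial. With M = A (coefficients from the trace, the sum of principal 2x2 minors, and det A):
  p(λ) = det(λ I - M) = λ^3 + λ^2 - 29λ + 23.
No integer candidate from the rational root theorem (±divisors of 23) is a root, so the roots are irrational. The cubic discriminant is Δ = 72016 > 0, so there are three distinct real roots. p(-7) = -68 and p(-6) = 17 have opposite signs, so a root lies in (-7, -6); Newton's method refines it to λ ≈ -6.239. p(0) = 23 and p(1) = -4 have opposite signs, so a root lies in (0, 1); Newton's method refines it to λ ≈ 0.8376. p(4) = -13 and p(5) = 28 have opposite signs, so a root lies in (4, 5); Newton's method refines it to λ ≈ 4.4015. Check (Vieta): the three roots sum to -1, matching tr M = -1.
Thus the eigenvalues (to 4 decimals) are -6.239 (modulus 6.239); 0.8376 (modulus 0.8376); 4.4015 (modulus 4.4015). The spectral radius is the largest modulus: r(A) ≈ 6.239. (Cross-check: r(A) ≤ ||A||_2 ≈ 7.9935; equality holds whenever A is normal, though it can also hold for some non-normal A.)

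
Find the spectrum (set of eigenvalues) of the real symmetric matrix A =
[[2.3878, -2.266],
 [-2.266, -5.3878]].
sigma(A) ≈ {-6, 3}

A is real symmetric, so its spectrum consists of real eigenvalues. Expanding the characteristic polynomial of the displayed matrix gives
  det(λ I - A) = p(λ) = λ^2 + (3)λ + (-18).
Solving p(λ) = 0 yields eigenvalues ≈ -6, 3. (A is shown rounded to 4 decimals, so these recover the underlying integer eigenvalues to within that precision.)
Verification: the trace of A = -3 equals the sum of eigenvalues -3, and det(A) ≈ -17.9997 matches the eigenvalue product -18.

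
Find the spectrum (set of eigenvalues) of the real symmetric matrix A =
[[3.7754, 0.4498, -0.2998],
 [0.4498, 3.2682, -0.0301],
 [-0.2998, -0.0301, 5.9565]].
sigma(A) ≈ {3, 4, 6}

A is real symmetric, so its spectrum consists of real eigenvalues. Expanding the characteristic polynomial of the displayed matrix gives
  det(λ I - A) = p(λ) = λ^3 + (-13)λ^2 + (54)λ + (-72.0017).
Solving p(λ) = 0 yields eigenvalues ≈ 3, 4, 6. (A is shown rounded to 4 decimals, so these recover the underlying integer eigenvalues to within that precision.)
Verification: the trace of A = 13 equals the sum of eigenvalues 13, and det(A) ≈ 72.0017 matches the eigenvalue product 72.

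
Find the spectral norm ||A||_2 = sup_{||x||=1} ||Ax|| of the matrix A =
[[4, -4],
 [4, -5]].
||A||_2 = sqrt((73 + sqrt(5265))/2) ≈ 8.5311 (= sqrt(largest eigenvalue of A^T A))

||A||_2 = sigma_max(A) = sqrt(lambda_max(A^T A)). Form the symmetric matrix M = A^T A =
[[32, -36],
 [-36, 41]].
Its characteristic polynomial (trace, determinant of M give the coefficients) is
  p(λ) = det(λ I - M) = λ^2 - 73λ + 16.
For λ^2 - 73λ + 16 the discriminant is 5265. It is nonnegative but not a perfect square, so the roots are real and irrational: λ = (73 ± sqrt(5265))/2 ≈ 72.7802, 0.2198.
So the eigenvalues of A^T A are ≈ 0.2198, 72.7802 (all ≥ 0, as they must be for A^T A). The largest is λ_max = (73 + sqrt(5265))/2 ≈ 72.7802, hence ||A||_2 = sqrt(λ_max) = sqrt((73 + sqrt(5265))/2) ≈ 8.5311.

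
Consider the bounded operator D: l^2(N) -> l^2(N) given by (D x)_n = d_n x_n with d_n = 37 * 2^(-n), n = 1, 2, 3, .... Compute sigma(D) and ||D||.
sigma(D) = {37 * 2^(-n) : n ≥ 1} ∪ {0}; ||D|| = 37/2

A bounded diagonal operator on l^2 with diagonal entries d_n has spectrum equal to the closure of {d_n : n ≥ 1}: every d_n is an eigenvalue (with eigenvector e_n), so {d_n} ⊂ sigma(D); the spectrum is closed, so its closure is too; and for lambda not in the closure, (D - lambda I) has bounded inverse (the diagonal entries 1/(d_n - lambda) are bounded). For our sequence d_n = 37 * 2^(-n), n = 1, 2, 3, ...:
  - {d_n} = {37 * 2^(-n) : n ≥ 1}; the only limit point is 0
  - closure = {37 * 2^(-n) : n ≥ 1} ∪ {0}
For the norm: a diagonal operator has ||D|| = sup_n |d_n|. Here d_n = 37 * 2^(-n) is positive and decreasing, so sup_n |d_n| = d_1 = 37/2. So ||D|| = 37/2.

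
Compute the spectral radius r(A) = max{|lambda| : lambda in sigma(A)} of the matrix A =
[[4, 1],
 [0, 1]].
r(A) = 4

The eigenvalues of A are the roots of its characteristic polynomial. With M = A (coefficients from the trace and determinant):
  p(λ) = det(λ I - M) = λ^2 - 5λ + 4.
For λ^2 - 5λ + 4 the discriminant is 9. It is a perfect square (3^2), so the roots are rational: λ = (5 ± 3)/2 = 4, 1.
Thus the eigenvalues (to 4 decimals) are 4 (modulus 4); 1 (modulus 1). The spectral radius is the largest modulus: r(A) = 4. (Cross-check: r(A) ≤ ||A||_2 ≈ 4.1306; equality holds whenever A is normal, though it can also hold for some non-normal A.)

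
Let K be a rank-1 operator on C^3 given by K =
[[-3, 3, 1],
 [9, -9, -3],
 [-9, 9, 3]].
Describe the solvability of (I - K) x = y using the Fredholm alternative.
(I - K) is invertible (det(I - K) = 10 ≠ 0), so for every y in C^3 the equation (I - K) x = y has a unique solution.

K has rank 1, so it is an outer product K = u v^T: every row of K is a multiple of one row vector. Reading off the entries, u = (-1, 3, -3) and v = (3, -3, -1) (row i of K equals u_i·v^T). A rank-one matrix u v^T satisfies K u = u (v·u) and kills the (2)-dimensional subspace v^⊥, so its characteristic polynomial is lambda^2 (lambda - v·u) with v·u = tr K = -9. Hence the eigenvalues of I - K are 1 (multiplicity 2) and 1 - (-9) = 10, so det(I - K) = 10. (Direct check: I - K =
[[4, -3, -1],
 [-9, 10, 3],
 [9, -9, -2]]
has determinant 10.) The finite-dimensional Fredholm alternative says: either (I - K) is invertible, or ker(I - K) ≠ {0} and then range(I - K) = ker((I - K)^*)^⊥, with dim ker(I - K) = dim ker((I - K)^*). Since det(I - K) ≠ 0, 1 is not an eigenvalue of K and ker(I - K) = {0}, so we are in the first case: for every y there is a unique x = (I - K)^(-1) y. Explicitly, by the Sherman–Morrison formula, (I - u v^T)^(-1) = I + u v^T/(1 - v·u), i.e. (I - K)^(-1) = I + K/(10).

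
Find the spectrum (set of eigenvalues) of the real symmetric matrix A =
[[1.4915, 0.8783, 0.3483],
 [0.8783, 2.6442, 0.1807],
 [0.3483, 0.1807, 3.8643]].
sigma(A) ≈ {1, 3, 4}

A is real symmetric, so its spectrum consists of real eigenvalues. Expanding the characteristic polynomial of the displayed matrix gives
  det(λ I - A) = p(λ) = λ^3 + (-8)λ^2 + (19)λ + (-12).
Solving p(λ) = 0 yields eigenvalues ≈ 1, 3, 4. (A is shown rounded to 4 decimals, so these recover the underlying integer eigenvalues to within that precision.)
Verification: the trace of A = 8 equals the sum of eigenvalues 8, and det(A) ≈ 12.0002 matches the eigenvalue product 12.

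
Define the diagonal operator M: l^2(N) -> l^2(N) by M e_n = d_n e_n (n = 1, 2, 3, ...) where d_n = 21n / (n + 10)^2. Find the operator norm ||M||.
||M|| = 21/40 (attained at n = 10)

For M diagonal, ||M|| = sup_n |d_n|. Treat f(x) = 21x / (x + 10)^2 for real x > 0. By the quotient rule, f'(x) = 21(10 - x)/(x + 10)^3, which is positive for x < 10 and negative for x > 10. So f has a unique maximum at x = 10, and since 10 is a positive integer, the supremum over n ≥ 1 is attained at n = 10: d_10 = 21·10/(10 + 10)^2 = 21·10/400 = 21/40. Hence ||M|| = 21/40.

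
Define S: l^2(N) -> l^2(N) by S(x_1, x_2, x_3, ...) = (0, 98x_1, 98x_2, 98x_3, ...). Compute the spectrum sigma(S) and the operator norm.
sigma(S) = closed disk {z in C : |z| ≤ 98}; ||S|| = 98

Note S = 98·U where U is the unit right shift (U x)_k = x_{k-1} (with x_0 := 0); so ||S|| = 98||U|| and sigma(S) = 98·sigma(U). ||S x||^2 = sum_{k≥1} |98x_k|^2 = 9604||x||^2, so ||S|| = 98 and sigma(S) ⊂ {|z| ≤ 98}. For any |lambda| < 98, the equation (S - lambda I) x = 0 forces x_1 = 0, then 98x_k = lambda x_{k+1} ⇒ x = 0, so S has no eigenvalues. But (S - lambda I) is not surjective for |lambda| < 98: solving (S - lambda I) x = e_1 would require x_n proportional to (lambda/98)^(-n), which is not in l^2. So every |lambda| < 98 lies in the residual spectrum. The boundary |lambda| = 98 is in the approximate point spectrum (the spectrum is closed). Hence sigma(S) is the closed disk of radius 98.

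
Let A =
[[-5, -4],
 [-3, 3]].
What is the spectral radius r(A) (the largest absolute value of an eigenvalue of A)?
r(A) = (2 + sqrt(112))/2 ≈ 6.2915

The eigenvalues of A are the roots of its characteristic polynomial. With M = A (coefficients from the trace and determinant):
  p(λ) = det(λ I - M) = λ^2 + 2λ - 27.
For λ^2 + 2λ - 27 the discriminant is 112. It is nonnegative but not a perfect square, so the roots are real and irrational: λ = (-2 ± sqrt(112))/2 ≈ 4.2915, -6.2915.
Thus the eigenvalues (to 4 decimals) are 4.2915 (modulus 4.2915); -6.2915 (modulus 6.2915). The spectral radius is the largest modulus: r(A) = (2 + sqrt(112))/2 ≈ 6.2915. (Cross-check: r(A) ≤ ||A||_2 ≈ 6.4331; equality holds whenever A is normal, though it can also hold for some non-normal A.)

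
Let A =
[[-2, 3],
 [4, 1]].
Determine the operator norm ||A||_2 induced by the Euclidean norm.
||A||_2 = sqrt((30 + sqrt(116))/2) ≈ 4.515 (= sqrt(largest eigenvalue of A^T A))

||A||_2 = sigma_max(A) = sqrt(lambda_max(A^T A)). Form the symmetric matrix M = A^T A =
[[20, -2],
 [-2, 10]].
Its characteristic polynomial (trace, determinant of M give the coefficients) is
  p(λ) = det(λ I - M) = λ^2 - 30λ + 196.
For λ^2 - 30λ + 196 the discriminant is 116. It is nonnegative but not a perfect square, so the roots are real and irrational: λ = (30 ± sqrt(116))/2 ≈ 20.3852, 9.6148.
So the eigenvalues of A^T A are ≈ 9.6148, 20.3852 (all ≥ 0, as they must be for A^T A). The largest is λ_max = (30 + sqrt(116))/2 ≈ 20.3852, hence ||A||_2 = sqrt(λ_max) = sqrt((30 + sqrt(116))/2) ≈ 4.515.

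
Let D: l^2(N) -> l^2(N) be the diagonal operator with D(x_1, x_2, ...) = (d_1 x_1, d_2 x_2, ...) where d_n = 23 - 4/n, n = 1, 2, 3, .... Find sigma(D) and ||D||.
sigma(D) = {23 - 4/n : n ≥ 1} ∪ {23}; ||D|| = 23

A bounded diagonal operator on l^2 with diagonal entries d_n has spectrum equal to the closure of {d_n : n ≥ 1}: every d_n is an eigenvalue (with eigenvector e_n), so {d_n} ⊂ sigma(D); the spectrum is closed, so its closure is too; and for lambda not in the closure, (D - lambda I) has bounded inverse (the diagonal entries 1/(d_n - lambda) are bounded). For our sequence d_n = 23 - 4/n, n = 1, 2, 3, ...:
  - {d_n} = {23 - 4/n : n ≥ 1}; the only limit point is 23
  - closure = {23 - 4/n : n ≥ 1} ∪ {23}
For the norm: a diagonal operator has ||D|| = sup_n |d_n|. Here d_n = 23 - 4/n increases monotonically from d_1 = 19 toward 23, with all terms in [19, 23); so sup_n |d_n| = 23 (the supremum is the limit, not attained). So ||D|| = 23.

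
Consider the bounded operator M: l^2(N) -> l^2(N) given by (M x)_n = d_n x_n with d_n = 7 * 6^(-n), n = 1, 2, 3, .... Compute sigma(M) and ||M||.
sigma(M) = {7 * 6^(-n) : n ≥ 1} ∪ {0}; ||M|| = 7/6

A bounded diagonal operator on l^2 with diagonal entries d_n has spectrum equal to the closure of {d_n : n ≥ 1}: every d_n is an eigenvalue (with eigenvector e_n), so {d_n} ⊂ sigma(M); the spectrum is closed, so its closure is too; and for lambda not in the closure, (M - lambda I) has bounded inverse (the diagonal entries 1/(d_n - lambda) are bounded). For our sequence d_n = 7 * 6^(-n), n = 1, 2, 3, ...:
  - {d_n} = {7 * 6^(-n) : n ≥ 1}; the only limit point is 0
  - closure = {7 * 6^(-n) : n ≥ 1} ∪ {0}
For the norm: a diagonal operator has ||M|| = sup_n |d_n|. Here d_n = 7 * 6^(-n) is positive and decreasing, so sup_n |d_n| = d_1 = 7/6. So ||M|| = 7/6.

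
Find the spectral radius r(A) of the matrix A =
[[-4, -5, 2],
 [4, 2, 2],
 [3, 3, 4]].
r(A) ≈ 5.3661

The eigenvalues of A are the roots of its characteristic polynomial. With M = A (coefficients from the trace, the sum of principal 2x2 minors, and det A):
  p(λ) = det(λ I - M) = λ^3 - 2λ^2 - 8λ - 54.
No integer candidate from the rational root theorem (±divisors of 54) is a root, so the roots are irrational. The cubic discriminant is Δ = -93708 < 0, so there is one real root and a complex-conjugate pair. p(5) = -19 and p(6) = 42 have opposite signs, so a root lies in (5, 6); Newton's method refines it to λ ≈ 5.3661. Dividing out (λ - (5.3661)) leaves approximately λ^2 + 3.3661λ + 10.0631. For λ^2 + 3.3661λ + 10.0631 the discriminant is -28.9216. It is negative, so the remaining roots are the complex-conjugate pair λ ≈ -1.6831 ± 2.6889i. Their product equals the constant term, so |λ|^2 ≈ 10.0631 and |λ| ≈ 3.1722.
Thus the eigenvalues (to 4 decimals) are 5.3661 (modulus 5.3661); -1.6831 ± 2.6889i (modulus 3.1722). The spectral radius is the largest modulus: r(A) ≈ 5.3661. (Cross-check: r(A) ≤ ||A||_2 ≈ 8.9162; equality holds whenever A is normal, though it can also hold for some non-normal A.)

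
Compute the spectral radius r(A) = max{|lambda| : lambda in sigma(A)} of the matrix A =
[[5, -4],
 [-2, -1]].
r(A) = (4 + sqrt(68))/2 ≈ 6.1231

The eigenvalues of A are the roots of its characteristic polynomial. With M = A (coefficients from the trace and determinant):
  p(λ) = det(λ I - M) = λ^2 - 4λ - 13.
For λ^2 - 4λ - 13 the discriminant is 68. It is nonnegative but not a perfect square, so the roots are real and irrational: λ = (4 ± sqrt(68))/2 ≈ 6.1231, -2.1231.
Thus the eigenvalues (to 4 decimals) are 6.1231 (modulus 6.1231); -2.1231 (modulus 2.1231). The spectral radius is the largest modulus: r(A) = (4 + sqrt(68))/2 ≈ 6.1231. (Cross-check: r(A) ≤ ||A||_2 ≈ 6.4787; equality holds whenever A is normal, though it can also hold for some non-normal A.)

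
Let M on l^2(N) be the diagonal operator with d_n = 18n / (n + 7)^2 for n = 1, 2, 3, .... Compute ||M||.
||M|| = 9/14 (attained at n = 7)

For M diagonal, ||M|| = sup_n |d_n|. Treat f(x) = 18x / (x + 7)^2 for real x > 0. By the quotient rule, f'(x) = 18(7 - x)/(x + 7)^3, which is positive for x < 7 and negative for x > 7. So f has a unique maximum at x = 7, and since 7 is a positive integer, the supremum over n ≥ 1 is attained at n = 7: d_7 = 18·7/(7 + 7)^2 = 18·7/196 = 9/14. Hence ||M|| = 9/14.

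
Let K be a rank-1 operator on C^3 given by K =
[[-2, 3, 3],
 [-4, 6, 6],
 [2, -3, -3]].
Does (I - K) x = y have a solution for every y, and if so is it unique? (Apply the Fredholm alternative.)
(I - K) is singular (det(I - K) = 0, i.e. 1 ∈ sigma(K)). (I - K) x = y is solvable iff y ⊥ ker((I - K)^*) = span{(-2, 3, 3)}, i.e. iff -2y_1 + 3y_2 + 3y_3 = 0. When solvable, the solutions are x = y + c·(1, 2, -1), c arbitrary (ker(I - K) = span{(1, 2, -1)}, dimension 1).

K has rank 1, so it is an outer product K = u v^T: every row of K is a multiple of one row vector. Reading off the entries, u = (1, 2, -1) and v = (-2, 3, 3) (row i of K equals u_i·v^T). A rank-one matrix u v^T satisfies K u = u (v·u) and kills the (2)-dimensional subspace v^⊥, so its characteristic polynomial is lambda^2 (lambda - v·u) with v·u = tr K = 1. Hence the eigenvalues of I - K are 1 (multiplicity 2) and 1 - (1) = 0, so det(I - K) = 0. (Direct check: I - K =
[[3, -3, -3],
 [4, -5, -6],
 [-2, 3, 4]]
has determinant 0.) So 1 is an eigenvalue of K and (I - K) is not invertible. The finite-dimensional Fredholm alternative says: either (I - K) is invertible, or ker(I - K) ≠ {0} and then range(I - K) = ker((I - K)^*)^⊥, with dim ker(I - K) = dim ker((I - K)^*). We are in the second case, so we need both kernels. Kernel of I - K: (I - K) u = u - u (v·u) = u - u = 0, so ker(I - K) = span{u} = span{(1, 2, -1)} (it is exactly 1-dimensional because rank(I - K) = 2). Kernel of the adjoint: K is real, so (I - K)^* = I - K^T = I - v u^T, and (I - v u^T) v = v - v (u·v) = 0; hence ker((I - K)^*) = span{v} = span{(-2, 3, 3)}. Therefore (I - K) x = y is solvable iff <y, v> = 0, i.e. iff -2y_1 + 3y_2 + 3y_3 = 0. When this holds, K y = u (v·y) = 0, so (I - K) y = y and x = y is a particular solution; the full solution set is the line x = y + c·u = y + c·(1, 2, -1), c ∈ C.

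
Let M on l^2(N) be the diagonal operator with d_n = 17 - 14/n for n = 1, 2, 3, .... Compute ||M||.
||M|| = 17

For a diagonal operator on l^2 with entries d_n, ||M|| = sup_n |d_n|. Here d_1 = 3, d_2 = 10, ..., and d_n = 17 - 14/n increases monotonically toward 17. All terms lie in [3, 17), so |d_n| = d_n and the supremum is the limit 17, which is not attained by any individual d_n. Hence ||M|| = 17.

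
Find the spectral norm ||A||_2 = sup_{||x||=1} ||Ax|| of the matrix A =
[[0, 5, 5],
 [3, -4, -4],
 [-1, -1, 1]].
||A||_2 ≈ 9.2629 (= sqrt(largest eigenvalue of A^T A))

||A||_2 = sigma_max(A) = sqrt(lambda_max(A^T A)). Form the symmetric matrix M = A^T A =
[[10, -11, -13],
 [-11, 42, 40],
 [-13, 40, 42]].
Its characteristic polynomial (trace, sum of principal 2x2 minors, determinant of M give the coefficients) is
  p(λ) = det(λ I - M) = λ^3 - 94λ^2 + 714λ - 900.
No integer candidate from the rational root theorem (±divisors of 900) is a root, so the roots are irrational. The cubic discriminant is Δ = 1123886880 > 0, so there are three distinct real roots. p(1) = -279 and p(2) = 160 have opposite signs, so a root lies in (1, 2); Newton's method refines it to λ ≈ 1.5861. p(6) = 216 and p(7) = -165 have opposite signs, so a root lies in (6, 7); Newton's method refines it to λ ≈ 6.6132. p(85) = -5235 and p(86) = 1336 have opposite signs, so a root lies in (85, 86); Newton's method refines it to λ ≈ 85.8006. Check (Vieta): the three roots sum to 94, matching tr M = 94.
So the eigenvalues of A^T A are ≈ 1.5861, 6.6132, 85.8006 (all ≥ 0, as they must be for A^T A). The largest is λ_max ≈ 85.8006, hence ||A||_2 = sqrt(λ_max) ≈ 9.2629.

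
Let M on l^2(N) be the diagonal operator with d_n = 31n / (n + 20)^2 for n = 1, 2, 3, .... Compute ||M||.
||M|| = 31/80 (attained at n = 20)

For M diagonal, ||M|| = sup_n |d_n|. Treat f(x) = 31x / (x + 20)^2 for real x > 0. By the quotient rule, f'(x) = 31(20 - x)/(x + 20)^3, which is positive for x < 20 and negative for x > 20. So f has a unique maximum at x = 20, and since 20 is a positive integer, the supremum over n ≥ 1 is attained at n = 20: d_20 = 31·20/(20 + 20)^2 = 31·20/1600 = 31/80. Hence ||M|| = 31/80.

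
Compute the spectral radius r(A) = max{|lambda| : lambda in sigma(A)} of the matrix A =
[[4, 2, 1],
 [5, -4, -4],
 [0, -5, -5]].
r(A) ≈ 9.5449

The eigenvalues of A are the roots of its characteristic polynomial. With M = A (coefficients from the trace, the sum of principal 2x2 minors, and det A):
  p(λ) = det(λ I - M) = λ^3 + 5λ^2 - 46λ - 25.
No integer candidate from the rational root theorem (±divisors of 25) is a root, so the roots are irrational. The cubic discriminant is Δ = 541369 > 0, so there are three distinct real roots. p(-10) = -65 and p(-9) = 65 have opposite signs, so a root lies in (-10, -9); Newton's method refines it to λ ≈ -9.5449. p(-1) = 25 and p(0) = -25 have opposite signs, so a root lies in (-1, 0); Newton's method refines it to λ ≈ -0.5174. p(5) = -5 and p(6) = 95 have opposite signs, so a root lies in (5, 6); Newton's method refines it to λ ≈ 5.0623. Check (Vieta): the three roots sum to -5, matching tr M = -5.
Thus the eigenvalues (to 4 decimals) are -9.5449 (modulus 9.5449); -0.5174 (modulus 0.5174); 5.0623 (modulus 5.0623). The spectral radius is the largest modulus: r(A) ≈ 9.5449. (Cross-check: r(A) ≤ ||A||_2 ≈ 9.6908; equality holds whenever A is normal, though it can also hold for some non-normal A.)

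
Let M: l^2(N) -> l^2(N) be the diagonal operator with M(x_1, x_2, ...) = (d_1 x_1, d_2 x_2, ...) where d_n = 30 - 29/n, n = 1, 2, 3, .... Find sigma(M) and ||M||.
sigma(M) = {30 - 29/n : n ≥ 1} ∪ {30}; ||M|| = 30

A bounded diagonal operator on l^2 with diagonal entries d_n has spectrum equal to the closure of {d_n : n ≥ 1}: every d_n is an eigenvalue (with eigenvector e_n), so {d_n} ⊂ sigma(M); the spectrum is closed, so its closure is too; and for lambda not in the closure, (M - lambda I) has bounded inverse (the diagonal entries 1/(d_n - lambda) are bounded). For our sequence d_n = 30 - 29/n, n = 1, 2, 3, ...:
  - {d_n} = {30 - 29/n : n ≥ 1}; the only limit point is 30
  - closure = {30 - 29/n : n ≥ 1} ∪ {30}
For the norm: a diagonal operator has ||M|| = sup_n |d_n|. Here d_n = 30 - 29/n increases monotonically from d_1 = 1 toward 30, with all terms in [1, 30); so sup_n |d_n| = 30 (the supremum is the limit, not attained). So ||M|| = 30.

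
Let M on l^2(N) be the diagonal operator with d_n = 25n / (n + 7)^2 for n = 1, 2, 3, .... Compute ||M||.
||M|| = 25/28 (attained at n = 7)

For M diagonal, ||M|| = sup_n |d_n|. Treat f(x) = 25x / (x + 7)^2 for real x > 0. By the quotient rule, f'(x) = 25(7 - x)/(x + 7)^3, which is positive for x < 7 and negative for x > 7. So f has a unique maximum at x = 7, and since 7 is a positive integer, the supremum over n ≥ 1 is attained at n = 7: d_7 = 25·7/(7 + 7)^2 = 25·7/196 = 25/28. Hence ||M|| = 25/28.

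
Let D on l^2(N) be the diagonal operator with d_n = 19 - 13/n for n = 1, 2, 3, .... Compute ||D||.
||D|| = 19

For a diagonal operator on l^2 with entries d_n, ||D|| = sup_n |d_n|. Here d_1 = 6, d_2 = 25/2, ..., and d_n = 19 - 13/n increases monotonically toward 19. All terms lie in [6, 19), so |d_n| = d_n and the supremum is the limit 19, which is not attained by any individual d_n. Hence ||D|| = 19.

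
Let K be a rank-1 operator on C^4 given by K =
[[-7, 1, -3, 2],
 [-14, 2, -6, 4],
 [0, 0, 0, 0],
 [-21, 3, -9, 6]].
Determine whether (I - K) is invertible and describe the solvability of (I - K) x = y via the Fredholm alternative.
(I - K) is singular (det(I - K) = 0, i.e. 1 ∈ sigma(K)). (I - K) x = y is solvable iff y ⊥ ker((I - K)^*) = span{(-7, 1, -3, 2)}, i.e. iff -7y_1 + y_2 - 3y_3 + 2y_4 = 0. When solvable, the solutions are x = y + c·(1, 2, 0, 3), c arbitrary (ker(I - K) = span{(1, 2, 0, 3)}, dimension 1).

K has rank 1, so it is an outer product K = u v^T: every row of K is a multiple of one row vector. Reading off the entries, u = (1, 2, 0, 3) and v = (-7, 1, -3, 2) (row i of K equals u_i·v^T). A rank-one matrix u v^T satisfies K u = u (v·u) and kills the (3)-dimensional subspace v^⊥, so its characteristic polynomial is lambda^3 (lambda - v·u) with v·u = tr K = 1. Hence the eigenvalues of I - K are 1 (multiplicity 3) and 1 - (1) = 0, so det(I - K) = 0. (Direct check: I - K =
[[8, -1, 3, -2],
 [14, -1, 6, -4],
 [0, 0, 1, 0],
 [21, -3, 9, -5]]
has determinant 0.) So 1 is an eigenvalue of K and (I - K) is not invertible. The finite-dimensional Fredholm alternative says: either (I - K) is invertible, or ker(I - K) ≠ {0} and then range(I - K) = ker((I - K)^*)^⊥, with dim ker(I - K) = dim ker((I - K)^*). We are in the second case, so we need both kernels. Kernel of I - K: (I - K) u = u - u (v·u) = u - u = 0, so ker(I - K) = span{u} = span{(1, 2, 0, 3)} (it is exactly 1-dimensional because rank(I - K) = 3). Kernel of the adjoint: K is real, so (I - K)^* = I - K^T = I - v u^T, and (I - v u^T) v = v - v (u·v) = 0; hence ker((I - K)^*) = span{v} = span{(-7, 1, -3, 2)}. Therefore (I - K) x = y is solvable iff <y, v> = 0, i.e. iff -7y_1 + y_2 - 3y_3 + 2y_4 = 0. When this holds, K y = u (v·y) = 0, so (I - K) y = y and x = y is a particular solution; the full solution set is the line x = y + c·u = y + c·(1, 2, 0, 3), c ∈ C.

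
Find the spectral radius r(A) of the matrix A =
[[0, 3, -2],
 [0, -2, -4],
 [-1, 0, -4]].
r(A) ≈ 3.7547

The eigenvalues of A are the roots of its characteristic polynomial. With M = A (coefficients from the trace, the sum of principal 2x2 minors, and det A):
  p(λ) = det(λ I - M) = λ^3 + 6λ^2 + 6λ - 16.
No integer candidate from the rational root theorem (±divisors of 16) is a root, so the roots are irrational. The cubic discriminant is Δ = -3024 < 0, so there is one real root and a complex-conjugate pair. p(1) = -3 and p(2) = 28 have opposite signs, so a root lies in (1, 2); Newton's method refines it to λ ≈ 1.1349. Dividing out (λ - (1.1349)) leaves approximately λ^2 + 7.1349λ + 14.0977. For λ^2 + 7.1349λ + 14.0977 the discriminant is -5.4835. It is negative, so the remaining roots are the complex-conjugate pair λ ≈ -3.5675 ± 1.1708i. Their product equals the constant term, so |λ|^2 ≈ 14.0977 and |λ| ≈ 3.7547.
Thus the eigenvalues (to 4 decimals) are 1.1349 (modulus 1.1349); -3.5675 ± 1.1708i (modulus 3.7547). The spectral radius is the largest modulus: r(A) ≈ 3.7547. (Cross-check: r(A) ≤ ||A||_2 ≈ 6.0513; equality holds whenever A is normal, though it can also hold for some non-normal A.)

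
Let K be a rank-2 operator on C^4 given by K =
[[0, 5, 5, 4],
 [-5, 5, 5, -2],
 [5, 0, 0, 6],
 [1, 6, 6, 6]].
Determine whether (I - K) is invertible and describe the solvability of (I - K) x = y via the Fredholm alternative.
(I - K) is invertible (det(I - K) = -8 ≠ 0), so for every y in C^4 the equation (I - K) x = y has a unique solution.

K has rank 2 and factors as K = U V^T = u1 v1^T + u2 v2^T with u1 = (-2, 1, -3, -3), v1 = (-1, -1, -1, -2), u2 = (1, 2, -1, 1), v2 = (-2, 3, 3, 0) (multiplying out reproduces the displayed K). The nonzero eigenvalues of U V^T coincide with those of the 2 x 2 matrix G = V^T U = [[v1·u1, v1·u2], [v2·u1, v2·u2]] = [[10, -4], [-2, 1]], and by the Sylvester determinant identity det(I_4 - U V^T) = det(I_2 - V^T U) = det([[-9, 4], [2, 0]]) = (-9)(0) - (4)(2) = -8. (Direct check: I - K =
[[1, -5, -5, -4],
 [5, -4, -5, 2],
 [-5, 0, 1, -6],
 [-1, -6, -6, -5]]
has determinant -8.) The finite-dimensional Fredholm alternative says: either (I - K) is invertible, or ker(I - K) ≠ {0} and then range(I - K) = ker((I - K)^*)^⊥, with dim ker(I - K) = dim ker((I - K)^*). Since det(I - K) ≠ 0, 1 is not an eigenvalue of K and ker(I - K) = {0}, so we are in the first case: for every y there is a unique x = (I - K)^(-1) y. (Explicitly, by the Woodbury identity, (I - U V^T)^(-1) = I + U (I_2 - G)^(-1) V^T.)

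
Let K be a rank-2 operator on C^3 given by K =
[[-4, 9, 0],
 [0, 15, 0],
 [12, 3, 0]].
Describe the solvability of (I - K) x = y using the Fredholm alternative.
(I - K) is invertible (det(I - K) = -70 ≠ 0), so for every y in C^3 the equation (I - K) x = y has a unique solution.

K has rank 2 and factors as K = U V^T = u1 v1^T + u2 v2^T with u1 = (-1, -3, -3), v1 = (-2, -3, 0), u2 = (2, 2, -2), v2 = (-3, 3, 0) (multiplying out reproduces the displayed K). The nonzero eigenvalues of U V^T coincide with those of the 2 x 2 matrix G = V^T U = [[v1·u1, v1·u2], [v2·u1, v2·u2]] = [[11, -10], [-6, 0]], and by the Sylvester determinant identity det(I_3 - U V^T) = det(I_2 - V^T U) = det([[-10, 10], [6, 1]]) = (-10)(1) - (10)(6) = -70. (Direct check: I - K =
[[5, -9, 0],
 [0, -14, 0],
 [-12, -3, 1]]
has determinant -70.) The finite-dimensional Fredholm alternative says: either (I - K) is invertible, or ker(I - K) ≠ {0} and then range(I - K) = ker((I - K)^*)^⊥, with dim ker(I - K) = dim ker((I - K)^*). Since det(I - K) ≠ 0, 1 is not an eigenvalue of K and ker(I - K) = {0}, so we are in the first case: for every y there is a unique x = (I - K)^(-1) y. (Explicitly, by the Woodbury identity, (I - U V^T)^(-1) = I + U (I_2 - G)^(-1) V^T.)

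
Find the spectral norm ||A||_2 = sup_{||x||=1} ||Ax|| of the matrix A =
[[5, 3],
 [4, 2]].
||A||_2 = sqrt((54 + sqrt(2900))/2) ≈ 7.3434 (= sqrt(largest eigenvalue of A^T A))

||A||_2 = sigma_max(A) = sqrt(lambda_max(A^T A)). Form the symmetric matrix M = A^T A =
[[41, 23],
 [23, 13]].
Its characteristic polynomial (trace, determinant of M give the coefficients) is
  p(λ) = det(λ I - M) = λ^2 - 54λ + 4.
For λ^2 - 54λ + 4 the discriminant is 2900. It is nonnegative but not a perfect square, so the roots are real and irrational: λ = (54 ± sqrt(2900))/2 ≈ 53.9258, 0.0742.
So the eigenvalues of A^T A are ≈ 0.0742, 53.9258 (all ≥ 0, as they must be for A^T A). The largest is λ_max = (54 + sqrt(2900))/2 ≈ 53.9258, hence ||A||_2 = sqrt(λ_max) = sqrt((54 + sqrt(2900))/2) ≈ 7.3434.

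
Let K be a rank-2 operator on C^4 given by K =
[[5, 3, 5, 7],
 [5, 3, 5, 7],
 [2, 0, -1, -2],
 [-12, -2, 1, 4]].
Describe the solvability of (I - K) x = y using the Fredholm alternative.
(I - K) is invertible (det(I - K) = 100 ≠ 0), so for every y in C^4 the equation (I - K) x = y has a unique solution.

K has rank 2 and factors as K = U V^T = u1 v1^T + u2 v2^T with u1 = (2, 2, -1, 3), v1 = (-2, 0, 1, 2), u2 = (3, 3, 0, -2), v2 = (3, 1, 1, 1) (multiplying out reproduces the displayed K). The nonzero eigenvalues of U V^T coincide with those of the 2 x 2 matrix G = V^T U = [[v1·u1, v1·u2], [v2·u1, v2·u2]] = [[1, -10], [10, 10]], and by the Sylvester determinant identity det(I_4 - U V^T) = det(I_2 - V^T U) = det([[0, 10], [-10, -9]]) = (0)(-9) - (10)(-10) = 100. (Direct check: I - K =
[[-4, -3, -5, -7],
 [-5, -2, -5, -7],
 [-2, 0, 2, 2],
 [12, 2, -1, -3]]
has determinant 100.) The finite-dimensional Fredholm alternative says: either (I - K) is invertible, or ker(I - K) ≠ {0} and then range(I - K) = ker((I - K)^*)^⊥, with dim ker(I - K) = dim ker((I - K)^*). Since det(I - K) ≠ 0, 1 is not an eigenvalue of K and ker(I - K) = {0}, so we are in the first case: for every y there is a unique x = (I - K)^(-1) y. (Explicitly, by the Woodbury identity, (I - U V^T)^(-1) = I + U (I_2 - G)^(-1) V^T.)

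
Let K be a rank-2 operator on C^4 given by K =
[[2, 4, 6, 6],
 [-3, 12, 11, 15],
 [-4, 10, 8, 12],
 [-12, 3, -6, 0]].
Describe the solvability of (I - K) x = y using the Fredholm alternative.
(I - K) is invertible (det(I - K) = 140 ≠ 0), so for every y in C^4 the equation (I - K) x = y has a unique solution.

K has rank 2 and factors as K = U V^T = u1 v1^T + u2 v2^T with u1 = (0, 2, 2, 3), v1 = (-3, 3, 1, 3), u2 = (-2, -3, -2, 3), v2 = (-1, -2, -3, -3) (multiplying out reproduces the displayed K). The nonzero eigenvalues of U V^T coincide with those of the 2 x 2 matrix G = V^T U = [[v1·u1, v1·u2], [v2·u1, v2·u2]] = [[17, 4], [-19, 5]], and by the Sylvester determinant identity det(I_4 - U V^T) = det(I_2 - V^T U) = det([[-16, -4], [19, -4]]) = (-16)(-4) - (-4)(19) = 140. (Direct check: I - K =
[[-1, -4, -6, -6],
 [3, -11, -11, -15],
 [4, -10, -7, -12],
 [12, -3, 6, 1]]
has determinant 140.) The finite-dimensional Fredholm alternative says: either (I - K) is invertible, or ker(I - K) ≠ {0} and then range(I - K) = ker((I - K)^*)^⊥, with dim ker(I - K) = dim ker((I - K)^*). Since det(I - K) ≠ 0, 1 is not an eigenvalue of K and ker(I - K) = {0}, so we are in the first case: for every y there is a unique x = (I - K)^(-1) y. (Explicitly, by the Woodbury identity, (I - U V^T)^(-1) = I + U (I_2 - G)^(-1) V^T.)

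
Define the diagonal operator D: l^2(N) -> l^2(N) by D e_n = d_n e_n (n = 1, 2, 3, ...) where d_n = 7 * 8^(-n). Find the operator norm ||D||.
||D|| = 7/8 (attained at n = 1)

For D diagonal, ||D|| = sup_n |d_n|. The sequence d_n = 7 * 8^(-n) is positive and strictly decreasing (ratio 8^(-1) < 1), so the supremum is d_1 = 7/8. Hence ||D|| = 7/8.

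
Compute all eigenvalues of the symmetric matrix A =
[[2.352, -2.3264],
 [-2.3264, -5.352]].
sigma(A) ≈ {-6, 3}

A is real symmetric, so its spectrum consists of real eigenvalues. Expanding the characteristic polynomial of the displayed matrix gives
  det(λ I - A) = p(λ) = λ^2 + (3)λ + (-18).
Solving p(λ) = 0 yields eigenvalues ≈ -6, 3. (A is shown rounded to 4 decimals, so these recover the underlying integer eigenvalues to within that precision.)
Verification: the trace of A = -3 equals the sum of eigenvalues -3, and det(A) ≈ -18.0000 matches the eigenvalue product -18.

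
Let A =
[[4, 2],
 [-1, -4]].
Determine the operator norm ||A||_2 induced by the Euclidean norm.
||A||_2 = sqrt((37 + sqrt(585))/2) ≈ 5.5311 (= sqrt(largest eigenvalue of A^T A))

||A||_2 = sigma_max(A) = sqrt(lambda_max(A^T A)). Form the symmetric matrix M = A^T A =
[[17, 12],
 [12, 20]].
Its characteristic polynomial (trace, determinant of M give the coefficients) is
  p(λ) = det(λ I - M) = λ^2 - 37λ + 196.
For λ^2 - 37λ + 196 the discriminant is 585. It is nonnegative but not a perfect square, so the roots are real and irrational: λ = (37 ± sqrt(585))/2 ≈ 30.5934, 6.4066.
So the eigenvalues of A^T A are ≈ 6.4066, 30.5934 (all ≥ 0, as they must be for A^T A). The largest is λ_max = (37 + sqrt(585))/2 ≈ 30.5934, hence ||A||_2 = sqrt(λ_max) = sqrt((37 + sqrt(585))/2) ≈ 5.5311.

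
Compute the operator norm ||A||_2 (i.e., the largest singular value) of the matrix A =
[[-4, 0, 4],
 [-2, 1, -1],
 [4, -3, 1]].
||A||_2 ≈ 6.6633 (= sqrt(largest eigenvalue of A^T A))

||A||_2 = sigma_max(A) = sqrt(lambda_max(A^T A)). Form the symmetric matrix M = A^T A =
[[36, -14, -10],
 [-14, 10, -4],
 [-10, -4, 18]].
Its characteristic polynomial (trace, sum of principal 2x2 minors, determinant of M give the coefficients) is
  p(λ) = det(λ I - M) = λ^3 - 64λ^2 + 876λ - 256.
No integer candidate from the rational root theorem (±divisors of 256) is a root, so the roots are irrational. The cubic discriminant is Δ = 442424576 > 0, so there are three distinct real roots. p(0) = -256 and p(1) = 557 have opposite signs, so a root lies in (0, 1); Newton's method refines it to λ ≈ 0.2987. p(19) = 143 and p(20) = -336 have opposite signs, so a root lies in (19, 20); Newton's method refines it to λ ≈ 19.301. p(44) = -432 and p(45) = 689 have opposite signs, so a root lies in (44, 45); Newton's method refines it to λ ≈ 44.4002. Check (Vieta): the three roots sum to 64, matching tr M = 64.
So the eigenvalues of A^T A are ≈ 0.2987, 19.301, 44.4002 (all ≥ 0, as they must be for A^T A). The largest is λ_max ≈ 44.4002, hence ||A||_2 = sqrt(λ_max) ≈ 6.6633.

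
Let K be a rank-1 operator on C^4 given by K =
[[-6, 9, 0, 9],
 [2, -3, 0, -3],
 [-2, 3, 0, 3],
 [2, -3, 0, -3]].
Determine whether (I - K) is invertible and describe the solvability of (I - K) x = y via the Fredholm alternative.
(I - K) is invertible (det(I - K) = 13 ≠ 0), so for every y in C^4 the equation (I - K) x = y has a unique solution.

K has rank 1, so it is an outer product K = u v^T: every row of K is a multiple of one row vector. Reading off the entries, u = (3, -1, 1, -1) and v = (-2, 3, 0, 3) (row i of K equals u_i·v^T). A rank-one matrix u v^T satisfies K u = u (v·u) and kills the (3)-dimensional subspace v^⊥, so its characteristic polynomial is lambda^3 (lambda - v·u) with v·u = tr K = -12. Hence the eigenvalues of I - K are 1 (multiplicity 3) and 1 - (-12) = 13, so det(I - K) = 13. (Direct check: I - K =
[[7, -9, 0, -9],
 [-2, 4, 0, 3],
 [2, -3, 1, -3],
 [-2, 3, 0, 4]]
has determinant 13.) The finite-dimensional Fredholm alternative says: either (I - K) is invertible, or ker(I - K) ≠ {0} and then range(I - K) = ker((I - K)^*)^⊥, with dim ker(I - K) = dim ker((I - K)^*). Since det(I - K) ≠ 0, 1 is not an eigenvalue of K and ker(I - K) = {0}, so we are in the first case: for every y there is a unique x = (I - K)^(-1) y. Explicitly, by the Sherman–Morrison formula, (I - u v^T)^(-1) = I + u v^T/(1 - v·u), i.e. (I - K)^(-1) = I + K/(13).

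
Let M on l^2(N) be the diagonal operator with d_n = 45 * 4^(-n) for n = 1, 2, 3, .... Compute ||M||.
||M|| = 45/4 (attained at n = 1)

For M diagonal, ||M|| = sup_n |d_n|. The sequence d_n = 45 * 4^(-n) is positive and strictly decreasing (ratio 4^(-1) < 1), so the supremum is d_1 = 45/4. Hence ||M|| = 45/4.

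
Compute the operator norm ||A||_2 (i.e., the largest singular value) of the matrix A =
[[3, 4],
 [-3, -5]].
||A||_2 = sqrt((59 + sqrt(3445))/2) ≈ 7.6712 (= sqrt(largest eigenvalue of A^T A))

||A||_2 = sigma_max(A) = sqrt(lambda_max(A^T A)). Form the symmetric matrix M = A^T A =
[[18, 27],
 [27, 41]].
Its characteristic polynomial (trace, determinant of M give the coefficients) is
  p(λ) = det(λ I - M) = λ^2 - 59λ + 9.
For λ^2 - 59λ + 9 the discriminant is 3445. It is nonnegative but not a perfect square, so the roots are real and irrational: λ = (59 ± sqrt(3445))/2 ≈ 58.8471, 0.1529.
So the eigenvalues of A^T A are ≈ 0.1529, 58.8471 (all ≥ 0, as they must be for A^T A). The largest is λ_max = (59 + sqrt(3445))/2 ≈ 58.8471, hence ||A||_2 = sqrt(λ_max) = sqrt((59 + sqrt(3445))/2) ≈ 7.6712.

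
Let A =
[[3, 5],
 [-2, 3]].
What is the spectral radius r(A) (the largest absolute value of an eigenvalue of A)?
r(A) = sqrt(19) ≈ 4.3589

The eigenvalues of A are the roots of its characteristic polynomial. With M = A (coefficients from the trace and determinant):
  p(λ) = det(λ I - M) = λ^2 - 6λ + 19.
For λ^2 - 6λ + 19 the discriminant is -40. It is negative, so the roots are the complex-conjugate pair λ = 3 ± (sqrt(40)/2) i ≈ 3 ± 3.1623i. For a conjugate pair the product of the roots equals the constant term, so |λ|^2 = 19 and |λ| = sqrt(19) ≈ 4.3589.
Thus the eigenvalues (to 4 decimals) are 3 ± 3.1623i (modulus 4.3589). The spectral radius is the largest modulus: r(A) = sqrt(19) ≈ 4.3589. (Cross-check: r(A) ≤ ||A||_2 ≈ 6.1098; equality holds whenever A is normal, though it can also hold for some non-normal A.)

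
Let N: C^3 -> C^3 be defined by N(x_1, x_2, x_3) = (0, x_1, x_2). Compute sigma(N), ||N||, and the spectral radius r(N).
sigma(N) = {0}; ||N|| = 1; r(N) = 0. (N is nilpotent with N^3 = 0.)

On C^3, N is a strictly lower-triangular matrix with 1 on the subdiagonal and zeros elsewhere, so its characteristic polynomial is lambda^3 and every eigenvalue is 0: sigma(N) = {0}. For the operator norm, N e_i = e_{i+1} for i = 1, ..., 2 and N e_3 = 0, so the singular values of N are 1 (with multiplicity 2) and 0; hence ||N|| = 1. The spectral radius r(N) = max|lambda| = 0. Note ||N|| > r(N) — characteristic of non-normal nilpotent operators. Indeed N^3 = 0.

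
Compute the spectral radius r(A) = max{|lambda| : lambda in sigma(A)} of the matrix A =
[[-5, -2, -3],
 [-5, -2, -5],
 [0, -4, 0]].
r(A) ≈ 8.7616

The eigenvalues of A are the roots of its characteristic polynomial. With M = A (coefficients from the trace, the sum of principal 2x2 minors, and det A):
  p(λ) = det(λ I - M) = λ^3 + 7λ^2 - 20λ - 40.
No integer candidate from the rational root theorem (±divisors of 40) is a root, so the roots are irrational. The cubic discriminant is Δ = 164080 > 0, so there are three distinct real roots. p(-9) = -22 and p(-8) = 56 have opposite signs, so a root lies in (-9, -8); Newton's method refines it to λ ≈ -8.7616. p(-2) = 20 and p(-1) = -14 have opposite signs, so a root lies in (-2, -1); Newton's method refines it to λ ≈ -1.4303. p(3) = -10 and p(4) = 56 have opposite signs, so a root lies in (3, 4); Newton's method refines it to λ ≈ 3.1919. Check (Vieta): the three roots sum to -7, matching tr M = -7.
Thus the eigenvalues (to 4 decimals) are -8.7616 (modulus 8.7616); -1.4303 (modulus 1.4303); 3.1919 (modulus 3.1919). The spectral radius is the largest modulus: r(A) ≈ 8.7616. (Cross-check: r(A) ≤ ||A||_2 ≈ 9.6117; equality holds whenever A is normal, though it can also hold for some non-normal A.)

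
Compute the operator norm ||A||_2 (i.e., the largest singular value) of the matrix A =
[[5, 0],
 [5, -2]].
||A||_2 = sqrt((54 + sqrt(2516))/2) ≈ 7.2166 (= sqrt(largest eigenvalue of A^T A))

||A||_2 = sigma_max(A) = sqrt(lambda_max(A^T A)). Form the symmetric matrix M = A^T A =
[[50, -10],
 [-10, 4]].
Its characteristic polynomial (trace, determinant of M give the coefficients) is
  p(λ) = det(λ I - M) = λ^2 - 54λ + 100.
For λ^2 - 54λ + 100 the discriminant is 2516. It is nonnegative but not a perfect square, so the roots are real and irrational: λ = (54 ± sqrt(2516))/2 ≈ 52.0799, 1.9201.
So the eigenvalues of A^T A are ≈ 1.9201, 52.0799 (all ≥ 0, as they must be for A^T A). The largest is λ_max = (54 + sqrt(2516))/2 ≈ 52.0799, hence ||A||_2 = sqrt(λ_max) = sqrt((54 + sqrt(2516))/2) ≈ 7.2166.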